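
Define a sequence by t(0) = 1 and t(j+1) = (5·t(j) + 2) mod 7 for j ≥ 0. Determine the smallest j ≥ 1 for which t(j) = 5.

Listing terms: t(0) = 1,  t(1) = 0,  t(2) = 2,  t(3) = 5,  t(4) = 6,  t(5) = 4,  t(6) = 1.
Since t(6) = t(0) = 1, the sequence is periodic with period 6.
The value 5 first appears (with j ≥ 1) at t(3).

3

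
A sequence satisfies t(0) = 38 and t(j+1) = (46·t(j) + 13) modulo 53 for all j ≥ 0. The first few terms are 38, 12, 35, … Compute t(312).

Listing terms: t(0) = 38, t(1) = 12, t(2) = 35, t(3) = 33, t(4) = 47, t(5) = 2, t(6) = 52, t(7) = 20, t(8) = 32, t(9) = 1, t(10) = 6, t(11) = 24, t(12) = 4, t(13) = 38.
The sequence repeats with period 13.
So t(312) = t(0 + ((312-0) mod 13)) = t(0) = 38.

38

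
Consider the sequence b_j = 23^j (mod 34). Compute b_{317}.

b_1 = 23,  b_2 = 19,  b_3 = 29,  b_4 = 21,  b_5 = 7,  b_6 = 25,  b_7 = 31,  b_8 = 33,  b_9 = 11,  b_{10} = 15,  b_{11} = 5,  b_{12} = 13,  b_{13} = 27,  b_{14} = 9,  b_{15} = 3,  b_{16} = 1,  b_{17} = 23.
Since b_{17} = b_1 = 23, the sequence is periodic with period 16.
So b_{317} = b_{1 + ((317-1) mod 16)} = b_{13} = 27.

27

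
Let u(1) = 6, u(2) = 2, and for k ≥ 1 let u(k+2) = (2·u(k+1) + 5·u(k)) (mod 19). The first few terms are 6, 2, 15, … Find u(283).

Computing terms: u(1) = 6, u(2) = 2, u(3) = 15, u(4) = 2, u(5) = 3, u(6) = 16, u(7) = 9, u(8) = 3, u(9) = 13, u(10) = 3, u(11) = 14, u(12) = 5, u(13) = 4, u(14) = 14, u(15) = 10, u(16) = 14, u(17) = 2, u(18) = 17, u(19) = 6, u(20) = 2.
The sequence repeats with period 18.
(283 - 1) mod 18 = 12, so u(283) = u(13) = 4.

4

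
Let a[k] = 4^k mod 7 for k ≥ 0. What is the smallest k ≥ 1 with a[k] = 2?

2

We have a[0] = 1; a[1] = 4; a[2] = 2; a[3] = 1.
The sequence repeats with period 3.
The value 2 first appears (with k ≥ 1) at a[2].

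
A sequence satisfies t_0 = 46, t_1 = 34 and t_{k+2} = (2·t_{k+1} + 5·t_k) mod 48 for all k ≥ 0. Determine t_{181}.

34

Listing terms: t_0 = 46,  t_1 = 34,  t_2 = 10,  t_3 = 46,  t_4 = 46,  t_5 = 34.
The sequence repeats with period 4.
(181 - 0) mod 4 = 1, so t_{181} = t_1 = 34.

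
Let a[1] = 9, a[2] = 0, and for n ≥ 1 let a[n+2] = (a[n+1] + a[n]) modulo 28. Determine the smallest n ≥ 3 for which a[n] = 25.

15

We have a[1] = 9, a[2] = 0, a[3] = 9, a[4] = 9, a[5] = 18, a[6] = 27, a[7] = 17, a[8] = 16, a[9] = 5, a[10] = 21, a[11] = 26, a[12] = 19, a[13] = 17, a[14] = 8, a[15] = 25, a[16] = 5, a[17] = 2, a[18] = 7, a[19] = 9, a[20] = 16, a[21] = 25, a[22] = 13, a[23] = 10, a[24] = 23, a[25] = 5, a[26] = 0, a[27] = 5, a[28] = 5, a[29] = 10, a[30] = 15, a[31] = 25, a[32] = 12, a[33] = 9, a[34] = 21, a[35] = 2, a[36] = 23, a[37] = 25, a[38] = 20, a[39] = 17, a[40] = 9, a[41] = 26, a[42] = 7, a[43] = 5, a[44] = 12, a[45] = 17, a[46] = 1, a[47] = 18, a[48] = 19, a[49] = 9, a[50] = 0.
Since (a[49], a[50]) = (a[1], a[2]) = (9, 0) (two consecutive terms determine the rest), the sequence is periodic with period 48.
The value 25 first appears (with n ≥ 3) at a[15].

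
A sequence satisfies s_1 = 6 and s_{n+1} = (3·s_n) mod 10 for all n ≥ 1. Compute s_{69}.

We have s_1 = 6; s_2 = 8; s_3 = 4; s_4 = 2; s_5 = 6.
The sequence repeats with period 4.
(69 - 1) mod 4 = 0, so s_{69} = s_1 = 6.

6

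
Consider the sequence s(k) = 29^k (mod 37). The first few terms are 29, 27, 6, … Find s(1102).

Listing terms: s(1) = 29, s(2) = 27, s(3) = 6, s(4) = 26, s(5) = 14, s(6) = 36, s(7) = 8, s(8) = 10, s(9) = 31, s(10) = 11, s(11) = 23, s(12) = 1, s(13) = 29.
The sequence repeats with period 12.
(1102 - 1) mod 12 = 9, so s(1102) = s(10) = 11.

11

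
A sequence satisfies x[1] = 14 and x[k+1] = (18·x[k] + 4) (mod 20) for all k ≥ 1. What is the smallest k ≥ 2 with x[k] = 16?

Listing terms: x[1] = 14, x[2] = 16, x[3] = 12, x[4] = 0, x[5] = 4, x[6] = 16.
Since x[6] = x[2] = 16, the sequence is eventually periodic: after a pre-period of length 1 it cycles with period 4.
The value 16 first appears (with k ≥ 2) at x[2].

2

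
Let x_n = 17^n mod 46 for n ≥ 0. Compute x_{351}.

Computing terms: x_0 = 1, x_1 = 17, x_2 = 13, x_3 = 37, x_4 = 31, x_5 = 21, x_6 = 35, x_7 = 43, x_8 = 41, x_9 = 7, x_{10} = 27, x_{11} = 45, x_{12} = 29, x_{13} = 33, x_{14} = 9, x_{15} = 15, x_{16} = 25, x_{17} = 11, x_{18} = 3, x_{19} = 5, x_{20} = 39, x_{21} = 19, x_{22} = 1.
The sequence repeats with period 22.
So x_{351} = x_{0 + ((351-0) mod 22)} = x_{21} = 19.

19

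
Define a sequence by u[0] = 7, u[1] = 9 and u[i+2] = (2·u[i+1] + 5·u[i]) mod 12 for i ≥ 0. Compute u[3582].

1

Computing terms: u[0] = 7; u[1] = 9; u[2] = 5; u[3] = 7; u[4] = 3; u[5] = 5; u[6] = 1; u[7] = 3; u[8] = 11; u[9] = 1; u[10] = 9; u[11] = 11; u[12] = 7; u[13] = 9.
Since (u[12], u[13]) = (u[0], u[1]) = (7, 9) (two consecutive terms determine the rest), the sequence is periodic with period 12.
So u[3582] = u[0 + ((3582-0) mod 12)] = u[6] = 1.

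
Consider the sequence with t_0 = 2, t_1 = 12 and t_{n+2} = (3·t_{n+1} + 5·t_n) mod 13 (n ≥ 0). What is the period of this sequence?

Computing terms: t_0 = 2,  t_1 = 12,  t_2 = 7,  t_3 = 3,  t_4 = 5,  t_5 = 4,  t_6 = 11,  t_7 = 1,  t_8 = 6,  t_9 = 10,  t_{10} = 8,  t_{11} = 9,  t_{12} = 2,  t_{13} = 12.
The sequence repeats with period 12.

12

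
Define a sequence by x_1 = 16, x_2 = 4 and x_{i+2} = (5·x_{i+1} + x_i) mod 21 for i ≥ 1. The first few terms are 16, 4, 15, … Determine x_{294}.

8

x_1 = 16; x_2 = 4; x_3 = 15; x_4 = 16; x_5 = 11; x_6 = 8; x_7 = 9; x_8 = 11; x_9 = 1; x_{10} = 16; x_{11} = 18; x_{12} = 1; x_{13} = 2; x_{14} = 11; x_{15} = 15; x_{16} = 2; x_{17} = 4; x_{18} = 1; x_{19} = 9; x_{20} = 4; x_{21} = 8; x_{22} = 2; x_{23} = 18; x_{24} = 8; x_{25} = 16; x_{26} = 4.
The sequence repeats with period 24.
(294 - 1) mod 24 = 5, so x_{294} = x_6 = 8.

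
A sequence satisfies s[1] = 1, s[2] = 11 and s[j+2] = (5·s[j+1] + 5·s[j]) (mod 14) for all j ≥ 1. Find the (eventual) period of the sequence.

s[1] = 1, s[2] = 11, s[3] = 4, s[4] = 5, s[5] = 3, s[6] = 12, s[7] = 5, s[8] = 1, s[9] = 2, s[10] = 1, s[11] = 1, s[12] = 10, s[13] = 13, s[14] = 3, s[15] = 10, s[16] = 9, s[17] = 11, s[18] = 2, s[19] = 9, s[20] = 13, s[21] = 12, s[22] = 13, s[23] = 13, s[24] = 4, s[25] = 1, s[26] = 11.
The sequence repeats with period 24.

24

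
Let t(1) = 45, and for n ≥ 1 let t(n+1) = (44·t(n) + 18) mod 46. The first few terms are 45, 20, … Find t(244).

Listing terms: t(1) = 45,  t(2) = 20,  t(3) = 24,  t(4) = 16,  t(5) = 32,  t(6) = 0,  t(7) = 18,  t(8) = 28,  t(9) = 8,  t(10) = 2,  t(11) = 14,  t(12) = 36,  t(13) = 38,  t(14) = 34,  t(15) = 42,  t(16) = 26,  t(17) = 12,  t(18) = 40,  t(19) = 30,  t(20) = 4,  t(21) = 10,  t(22) = 44,  t(23) = 22,  t(24) = 20.
Since t(24) = t(2) = 20, the sequence is eventually periodic: after a pre-period of length 1 it cycles with period 22.
For n ≥ 2, t(n) depends only on (n - 2) mod 22. (244 - 2) mod 22 = 0, so t(244) = t(2) = 20.

20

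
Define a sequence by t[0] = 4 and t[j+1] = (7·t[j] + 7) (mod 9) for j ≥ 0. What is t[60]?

We have t[0] = 4, t[1] = 8, t[2] = 0, t[3] = 7, t[4] = 2, t[5] = 3, t[6] = 1, t[7] = 5, t[8] = 6, t[9] = 4.
The sequence repeats with period 9.
(60 - 0) mod 9 = 6, so t[60] = t[6] = 1.

1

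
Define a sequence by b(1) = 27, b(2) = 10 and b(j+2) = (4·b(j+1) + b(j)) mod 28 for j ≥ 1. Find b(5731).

11

Computing terms: b(1) = 27; b(2) = 10; b(3) = 11; b(4) = 26; b(5) = 3; b(6) = 10; b(7) = 15; b(8) = 14; b(9) = 15; b(10) = 18; b(11) = 3; b(12) = 2; b(13) = 11; b(14) = 18; b(15) = 27; b(16) = 14; b(17) = 27; b(18) = 10.
Since (b(17), b(18)) = (b(1), b(2)) = (27, 10) (two consecutive terms determine the rest), the sequence is periodic with period 16.
So b(5731) = b(1 + ((5731-1) mod 16)) = b(3) = 11.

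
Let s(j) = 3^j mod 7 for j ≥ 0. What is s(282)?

1

Listing terms: s(0) = 1; s(1) = 3; s(2) = 2; s(3) = 6; s(4) = 4; s(5) = 5; s(6) = 1.
The sequence repeats with period 6.
So s(282) = s(0 + ((282-0) mod 6)) = s(0) = 1.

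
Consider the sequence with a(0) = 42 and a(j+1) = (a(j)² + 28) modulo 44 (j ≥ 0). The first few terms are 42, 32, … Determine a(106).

We have a(0) = 42; a(1) = 32; a(2) = 40; a(3) = 0; a(4) = 28; a(5) = 20; a(6) = 32.
Since a(6) = a(1) = 32, the sequence is eventually periodic: after a pre-period of length 1 it cycles with period 5.
For j ≥ 1, a(j) depends only on (j - 1) mod 5. (106 - 1) mod 5 = 0, so a(106) = a(1) = 32.

32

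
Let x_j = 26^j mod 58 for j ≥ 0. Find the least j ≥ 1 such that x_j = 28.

Computing terms: x_0 = 1,  x_1 = 26,  x_2 = 38,  x_3 = 2,  x_4 = 52,  x_5 = 18,  x_6 = 4,  x_7 = 46,  x_8 = 36,  x_9 = 8,  x_{10} = 34,  x_{11} = 14,  x_{12} = 16,  x_{13} = 10,  x_{14} = 28,  x_{15} = 32,  x_{16} = 20,  x_{17} = 56,  x_{18} = 6,  x_{19} = 40,  x_{20} = 54,  x_{21} = 12,  x_{22} = 22,  x_{23} = 50,  x_{24} = 24,  x_{25} = 44,  x_{26} = 42,  x_{27} = 48,  x_{28} = 30,  x_{29} = 26.
Since x_{29} = x_1 = 26, the sequence is eventually periodic: after a pre-period of length 1 it cycles with period 28.
The value 28 first appears (with j ≥ 1) at x_{14}.

14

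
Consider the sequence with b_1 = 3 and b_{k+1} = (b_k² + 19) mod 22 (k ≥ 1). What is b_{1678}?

8

b_1 = 3,  b_2 = 6,  b_3 = 11,  b_4 = 8,  b_5 = 17,  b_6 = 0,  b_7 = 19,  b_8 = 6.
Since b_8 = b_2 = 6, the sequence is eventually periodic: after a pre-period of length 1 it cycles with period 6.
For k ≥ 2, b_k depends only on (k - 2) mod 6. (1678 - 2) mod 6 = 2, so b_{1678} = b_4 = 8.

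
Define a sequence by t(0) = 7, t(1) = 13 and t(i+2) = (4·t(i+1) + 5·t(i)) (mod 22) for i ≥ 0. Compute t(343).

We have t(0) = 7,  t(1) = 13,  t(2) = 21,  t(3) = 17,  t(4) = 19,  t(5) = 7,  t(6) = 13.
Since (t(5), t(6)) = (t(0), t(1)) = (7, 13) (two consecutive terms determine the rest), the sequence is periodic with period 5.
(343 - 0) mod 5 = 3, so t(343) = t(3) = 17.

17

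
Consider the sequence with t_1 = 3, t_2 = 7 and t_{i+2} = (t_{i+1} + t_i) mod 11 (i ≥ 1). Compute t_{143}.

10

We have t_1 = 3, t_2 = 7, t_3 = 10, t_4 = 6, t_5 = 5, t_6 = 0, t_7 = 5, t_8 = 5, t_9 = 10, t_{10} = 4, t_{11} = 3, t_{12} = 7.
The sequence repeats with period 10.
So t_{143} = t_{1 + ((143-1) mod 10)} = t_3 = 10.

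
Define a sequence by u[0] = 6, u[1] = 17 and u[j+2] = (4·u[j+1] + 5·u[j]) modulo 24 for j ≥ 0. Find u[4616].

We have u[0] = 6, u[1] = 17, u[2] = 2, u[3] = 21, u[4] = 22, u[5] = 1, u[6] = 18, u[7] = 5, u[8] = 14, u[9] = 9, u[10] = 10, u[11] = 13, u[12] = 6, u[13] = 17.
The sequence repeats with period 12.
So u[4616] = u[0 + ((4616-0) mod 12)] = u[8] = 14.

14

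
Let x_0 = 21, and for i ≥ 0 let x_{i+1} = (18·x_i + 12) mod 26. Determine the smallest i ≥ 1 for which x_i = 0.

Listing terms: x_0 = 21, x_1 = 0, x_2 = 12, x_3 = 20, x_4 = 8, x_5 = 0.
Since x_5 = x_1 = 0, the sequence is eventually periodic: after a pre-period of length 1 it cycles with period 4.
The value 0 first appears (with i ≥ 1) at x_1.

1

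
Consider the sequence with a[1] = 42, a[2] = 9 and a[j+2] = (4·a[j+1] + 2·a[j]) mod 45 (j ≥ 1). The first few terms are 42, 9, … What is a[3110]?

Listing terms: a[1] = 42; a[2] = 9; a[3] = 30; a[4] = 3; a[5] = 27; a[6] = 24; a[7] = 15; a[8] = 18; a[9] = 12; a[10] = 39; a[11] = 0; a[12] = 33; a[13] = 42; a[14] = 9.
Since (a[13], a[14]) = (a[1], a[2]) = (42, 9) (two consecutive terms determine the rest), the sequence is periodic with period 12.
So a[3110] = a[1 + ((3110-1) mod 12)] = a[2] = 9.

9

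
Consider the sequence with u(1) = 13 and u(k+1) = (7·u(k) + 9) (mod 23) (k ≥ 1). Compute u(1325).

Listing terms: u(1) = 13; u(2) = 8; u(3) = 19; u(4) = 4; u(5) = 14; u(6) = 15; u(7) = 22; u(8) = 2; u(9) = 0; u(10) = 9; u(11) = 3; u(12) = 7; u(13) = 12; u(14) = 1; u(15) = 16; u(16) = 6; u(17) = 5; u(18) = 21; u(19) = 18; u(20) = 20; u(21) = 11; u(22) = 17; u(23) = 13.
The sequence repeats with period 22.
(1325 - 1) mod 22 = 4, so u(1325) = u(5) = 14.

14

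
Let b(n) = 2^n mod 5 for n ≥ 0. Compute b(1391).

3

Listing terms: b(0) = 1,  b(1) = 2,  b(2) = 4,  b(3) = 3,  b(4) = 1.
The sequence repeats with period 4.
(1391 - 0) mod 4 = 3, so b(1391) = b(3) = 3.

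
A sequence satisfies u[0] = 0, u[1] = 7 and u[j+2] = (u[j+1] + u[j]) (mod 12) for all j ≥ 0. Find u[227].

u[0] = 0; u[1] = 7; u[2] = 7; u[3] = 2; u[4] = 9; u[5] = 11; u[6] = 8; u[7] = 7; u[8] = 3; u[9] = 10; u[10] = 1; u[11] = 11; u[12] = 0; u[13] = 11; u[14] = 11; u[15] = 10; u[16] = 9; u[17] = 7; u[18] = 4; u[19] = 11; u[20] = 3; u[21] = 2; u[22] = 5; u[23] = 7; u[24] = 0; u[25] = 7.
The sequence repeats with period 24.
So u[227] = u[0 + ((227-0) mod 24)] = u[11] = 11.

11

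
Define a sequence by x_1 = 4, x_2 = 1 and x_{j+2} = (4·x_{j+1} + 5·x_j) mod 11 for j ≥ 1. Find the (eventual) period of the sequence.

We have x_1 = 4; x_2 = 1; x_3 = 2; x_4 = 2; x_5 = 7; x_6 = 5; x_7 = 0; x_8 = 3; x_9 = 1; x_{10} = 8; x_{11} = 4; x_{12} = 1.
The sequence repeats with period 10.

10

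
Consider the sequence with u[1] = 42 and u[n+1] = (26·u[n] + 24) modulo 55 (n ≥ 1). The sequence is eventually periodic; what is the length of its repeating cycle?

u[1] = 42,  u[2] = 16,  u[3] = 0,  u[4] = 24,  u[5] = 43,  u[6] = 42.
Since u[6] = u[1] = 42, the sequence is periodic with period 5.

5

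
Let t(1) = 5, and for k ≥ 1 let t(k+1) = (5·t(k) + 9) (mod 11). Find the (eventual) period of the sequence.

We have t(1) = 5; t(2) = 1; t(3) = 3; t(4) = 2; t(5) = 8; t(6) = 5.
The sequence repeats with period 5.

5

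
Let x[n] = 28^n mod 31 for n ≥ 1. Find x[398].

x[1] = 28, x[2] = 9, x[3] = 4, x[4] = 19, x[5] = 5, x[6] = 16, x[7] = 14, x[8] = 20, x[9] = 2, x[10] = 25, x[11] = 18, x[12] = 8, x[13] = 7, x[14] = 10, x[15] = 1, x[16] = 28.
The sequence repeats with period 15.
(398 - 1) mod 15 = 7, so x[398] = x[8] = 20.

20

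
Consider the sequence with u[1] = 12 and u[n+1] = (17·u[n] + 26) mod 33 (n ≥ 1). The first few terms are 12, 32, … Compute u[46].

u[1] = 12,  u[2] = 32,  u[3] = 9,  u[4] = 14,  u[5] = 0,  u[6] = 26,  u[7] = 6,  u[8] = 29,  u[9] = 24,  u[10] = 5,  u[11] = 12.
Since u[11] = u[1] = 12, the sequence is periodic with period 10.
(46 - 1) mod 10 = 5, so u[46] = u[6] = 26.

26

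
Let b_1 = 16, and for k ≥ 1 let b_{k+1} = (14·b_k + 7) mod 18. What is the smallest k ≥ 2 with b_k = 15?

2

Listing terms: b_1 = 16; b_2 = 15; b_3 = 1; b_4 = 3; b_5 = 13; b_6 = 9; b_7 = 7; b_8 = 15.
Since b_8 = b_2 = 15, the sequence is eventually periodic: after a pre-period of length 1 it cycles with period 6.
The value 15 first appears (with k ≥ 2) at b_2.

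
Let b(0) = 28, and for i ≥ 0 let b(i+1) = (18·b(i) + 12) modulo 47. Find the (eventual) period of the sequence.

We have b(0) = 28, b(1) = 46, b(2) = 41, b(3) = 45, b(4) = 23, b(5) = 3, b(6) = 19, b(7) = 25, b(8) = 39, b(9) = 9, b(10) = 33, b(11) = 42, b(12) = 16, b(13) = 18, b(14) = 7, b(15) = 44, b(16) = 5, b(17) = 8, b(18) = 15, b(19) = 0, b(20) = 12, b(21) = 40, b(22) = 27, b(23) = 28.
The sequence repeats with period 23.

23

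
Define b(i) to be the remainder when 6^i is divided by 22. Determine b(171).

b(1) = 6; b(2) = 14; b(3) = 18; b(4) = 20; b(5) = 10; b(6) = 16; b(7) = 8; b(8) = 4; b(9) = 2; b(10) = 12; b(11) = 6.
Since b(11) = b(1) = 6, the sequence is periodic with period 10.
(171 - 1) mod 10 = 0, so b(171) = b(1) = 6.

6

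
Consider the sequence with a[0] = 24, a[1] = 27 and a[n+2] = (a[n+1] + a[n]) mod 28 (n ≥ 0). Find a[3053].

a[0] = 24, a[1] = 27, a[2] = 23, a[3] = 22, a[4] = 17, a[5] = 11, a[6] = 0, a[7] = 11, a[8] = 11, a[9] = 22, a[10] = 5, a[11] = 27, a[12] = 4, a[13] = 3, a[14] = 7, a[15] = 10, a[16] = 17, a[17] = 27, a[18] = 16, a[19] = 15, a[20] = 3, a[21] = 18, a[22] = 21, a[23] = 11, a[24] = 4, a[25] = 15, a[26] = 19, a[27] = 6, a[28] = 25, a[29] = 3, a[30] = 0, a[31] = 3, a[32] = 3, a[33] = 6, a[34] = 9, a[35] = 15, a[36] = 24, a[37] = 11, a[38] = 7, a[39] = 18, a[40] = 25, a[41] = 15, a[42] = 12, a[43] = 27, a[44] = 11, a[45] = 10, a[46] = 21, a[47] = 3, a[48] = 24, a[49] = 27.
Since (a[48], a[49]) = (a[0], a[1]) = (24, 27) (two consecutive terms determine the rest), the sequence is periodic with period 48.
So a[3053] = a[0 + ((3053-0) mod 48)] = a[29] = 3.

3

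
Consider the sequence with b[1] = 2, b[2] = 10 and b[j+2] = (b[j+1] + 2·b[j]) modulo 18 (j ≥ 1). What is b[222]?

Listing terms: b[1] = 2; b[2] = 10; b[3] = 14; b[4] = 16; b[5] = 8; b[6] = 4; b[7] = 2; b[8] = 10.
Since (b[7], b[8]) = (b[1], b[2]) = (2, 10) (two consecutive terms determine the rest), the sequence is periodic with period 6.
So b[222] = b[1 + ((222-1) mod 6)] = b[6] = 4.

4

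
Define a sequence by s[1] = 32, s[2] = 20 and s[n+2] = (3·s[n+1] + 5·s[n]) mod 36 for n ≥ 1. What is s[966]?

Listing terms: s[1] = 32,  s[2] = 20,  s[3] = 4,  s[4] = 4,  s[5] = 32,  s[6] = 8,  s[7] = 4,  s[8] = 16,  s[9] = 32,  s[10] = 32,  s[11] = 4,  s[12] = 28,  s[13] = 32,  s[14] = 20.
The sequence repeats with period 12.
(966 - 1) mod 12 = 5, so s[966] = s[6] = 8.

8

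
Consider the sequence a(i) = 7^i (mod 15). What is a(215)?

We have a(1) = 7,  a(2) = 4,  a(3) = 13,  a(4) = 1,  a(5) = 7.
Since a(5) = a(1) = 7, the sequence is periodic with period 4.
(215 - 1) mod 4 = 2, so a(215) = a(3) = 13.

13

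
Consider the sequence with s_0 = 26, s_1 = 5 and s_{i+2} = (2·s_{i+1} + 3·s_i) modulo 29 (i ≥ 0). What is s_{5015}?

17

We have s_0 = 26; s_1 = 5; s_2 = 1; s_3 = 17; s_4 = 8; s_5 = 9; s_6 = 13; s_7 = 24; s_8 = 0; s_9 = 14; s_{10} = 28; s_{11} = 11; s_{12} = 19; s_{13} = 13; s_{14} = 25; s_{15} = 2; s_{16} = 21; s_{17} = 19; s_{18} = 14; s_{19} = 27; s_{20} = 9; s_{21} = 12; s_{22} = 22; s_{23} = 22; s_{24} = 23; s_{25} = 25; s_{26} = 3; s_{27} = 23; s_{28} = 26; s_{29} = 5.
The sequence repeats with period 28.
(5015 - 0) mod 28 = 3, so s_{5015} = s_3 = 17.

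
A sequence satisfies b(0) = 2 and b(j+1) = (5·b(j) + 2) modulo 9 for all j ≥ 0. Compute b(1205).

We have b(0) = 2, b(1) = 3, b(2) = 8, b(3) = 6, b(4) = 5, b(5) = 0, b(6) = 2.
Since b(6) = b(0) = 2, the sequence is periodic with period 6.
So b(1205) = b(0 + ((1205-0) mod 6)) = b(5) = 0.

0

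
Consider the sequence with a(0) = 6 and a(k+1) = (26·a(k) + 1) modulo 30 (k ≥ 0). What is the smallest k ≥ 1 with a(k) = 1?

Computing terms: a(0) = 6,  a(1) = 7,  a(2) = 3,  a(3) = 19,  a(4) = 15,  a(5) = 1,  a(6) = 27,  a(7) = 13,  a(8) = 9,  a(9) = 25,  a(10) = 21,  a(11) = 7.
Since a(11) = a(1) = 7, the sequence is eventually periodic: after a pre-period of length 1 it cycles with period 10.
The value 1 first appears (with k ≥ 1) at a(5).

5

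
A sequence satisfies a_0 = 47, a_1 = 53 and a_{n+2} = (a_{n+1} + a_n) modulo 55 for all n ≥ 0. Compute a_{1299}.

6

Listing terms: a_0 = 47, a_1 = 53, a_2 = 45, a_3 = 43, a_4 = 33, a_5 = 21, a_6 = 54, a_7 = 20, a_8 = 19, a_9 = 39, a_{10} = 3, a_{11} = 42, a_{12} = 45, a_{13} = 32, a_{14} = 22, a_{15} = 54, a_{16} = 21, a_{17} = 20, a_{18} = 41, a_{19} = 6, a_{20} = 47, a_{21} = 53.
Since (a_{20}, a_{21}) = (a_0, a_1) = (47, 53) (two consecutive terms determine the rest), the sequence is periodic with period 20.
So a_{1299} = a_{0 + ((1299-0) mod 20)} = a_{19} = 6.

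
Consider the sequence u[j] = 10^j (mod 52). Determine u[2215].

36

u[1] = 10; u[2] = 48; u[3] = 12; u[4] = 16; u[5] = 4; u[6] = 40; u[7] = 36; u[8] = 48.
Since u[8] = u[2] = 48, the sequence is eventually periodic: after a pre-period of length 1 it cycles with period 6.
For j ≥ 2, u[j] depends only on (j - 2) mod 6. (2215 - 2) mod 6 = 5, so u[2215] = u[7] = 36.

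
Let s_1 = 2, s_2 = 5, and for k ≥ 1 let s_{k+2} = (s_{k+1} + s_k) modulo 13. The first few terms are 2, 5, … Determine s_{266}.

10

s_1 = 2; s_2 = 5; s_3 = 7; s_4 = 12; s_5 = 6; s_6 = 5; s_7 = 11; s_8 = 3; s_9 = 1; s_{10} = 4; s_{11} = 5; s_{12} = 9; s_{13} = 1; s_{14} = 10; s_{15} = 11; s_{16} = 8; s_{17} = 6; s_{18} = 1; s_{19} = 7; s_{20} = 8; s_{21} = 2; s_{22} = 10; s_{23} = 12; s_{24} = 9; s_{25} = 8; s_{26} = 4; s_{27} = 12; s_{28} = 3; s_{29} = 2; s_{30} = 5.
Since (s_{29}, s_{30}) = (s_1, s_2) = (2, 5) (two consecutive terms determine the rest), the sequence is periodic with period 28.
(266 - 1) mod 28 = 13, so s_{266} = s_{14} = 10.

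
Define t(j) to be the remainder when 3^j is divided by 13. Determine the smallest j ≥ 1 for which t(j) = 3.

t(0) = 1; t(1) = 3; t(2) = 9; t(3) = 1.
The sequence repeats with period 3.
The value 3 first appears (with j ≥ 1) at t(1).

1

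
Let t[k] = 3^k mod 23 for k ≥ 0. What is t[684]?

t[0] = 1, t[1] = 3, t[2] = 9, t[3] = 4, t[4] = 12, t[5] = 13, t[6] = 16, t[7] = 2, t[8] = 6, t[9] = 18, t[10] = 8, t[11] = 1.
The sequence repeats with period 11.
So t[684] = t[0 + ((684-0) mod 11)] = t[2] = 9.

9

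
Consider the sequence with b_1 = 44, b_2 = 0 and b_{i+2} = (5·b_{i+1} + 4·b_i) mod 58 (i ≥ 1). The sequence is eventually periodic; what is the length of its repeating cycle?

21

Computing terms: b_1 = 44; b_2 = 0; b_3 = 2; b_4 = 10; b_5 = 0; b_6 = 40; b_7 = 26; b_8 = 0; b_9 = 46; b_{10} = 56; b_{11} = 0; b_{12} = 50; b_{13} = 18; b_{14} = 0; b_{15} = 14; b_{16} = 12; b_{17} = 0; b_{18} = 48; b_{19} = 8; b_{20} = 0; b_{21} = 32; b_{22} = 44; b_{23} = 0.
The sequence repeats with period 21.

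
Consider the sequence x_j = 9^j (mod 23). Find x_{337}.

4

x_1 = 9; x_2 = 12; x_3 = 16; x_4 = 6; x_5 = 8; x_6 = 3; x_7 = 4; x_8 = 13; x_9 = 2; x_{10} = 18; x_{11} = 1; x_{12} = 9.
The sequence repeats with period 11.
(337 - 1) mod 11 = 6, so x_{337} = x_7 = 4.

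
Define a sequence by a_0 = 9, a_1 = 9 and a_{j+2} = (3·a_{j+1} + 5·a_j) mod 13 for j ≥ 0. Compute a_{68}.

a_0 = 9,  a_1 = 9,  a_2 = 7,  a_3 = 1,  a_4 = 12,  a_5 = 2,  a_6 = 1,  a_7 = 0,  a_8 = 5,  a_9 = 2,  a_{10} = 5,  a_{11} = 12,  a_{12} = 9,  a_{13} = 9.
Since (a_{12}, a_{13}) = (a_0, a_1) = (9, 9) (two consecutive terms determine the rest), the sequence is periodic with period 12.
So a_{68} = a_{0 + ((68-0) mod 12)} = a_8 = 5.

5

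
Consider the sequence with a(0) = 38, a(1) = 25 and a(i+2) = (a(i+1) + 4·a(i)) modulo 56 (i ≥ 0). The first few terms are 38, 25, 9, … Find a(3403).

13

Listing terms: a(0) = 38,  a(1) = 25,  a(2) = 9,  a(3) = 53,  a(4) = 33,  a(5) = 21,  a(6) = 41,  a(7) = 13,  a(8) = 9,  a(9) = 5,  a(10) = 41,  a(11) = 5,  a(12) = 1,  a(13) = 21,  a(14) = 25,  a(15) = 53,  a(16) = 41,  a(17) = 29,  a(18) = 25,  a(19) = 29,  a(20) = 17,  a(21) = 21,  a(22) = 33,  a(23) = 5,  a(24) = 25,  a(25) = 45,  a(26) = 33,  a(27) = 45,  a(28) = 9,  a(29) = 21,  a(30) = 1,  a(31) = 29,  a(32) = 33,  a(33) = 37,  a(34) = 1,  a(35) = 37,  a(36) = 41,  a(37) = 21,  a(38) = 17,  a(39) = 45,  a(40) = 1,  a(41) = 13,  a(42) = 17,  a(43) = 13,  a(44) = 25,  a(45) = 21,  a(46) = 9,  a(47) = 37,  a(48) = 17,  a(49) = 53,  a(50) = 9,  a(51) = 53.
Since (a(50), a(51)) = (a(2), a(3)) = (9, 53) (two consecutive terms determine the rest), the sequence is eventually periodic: after a pre-period of length 2 it cycles with period 48.
For i ≥ 2, a(i) depends only on (i - 2) mod 48. (3403 - 2) mod 48 = 41, so a(3403) = a(43) = 13.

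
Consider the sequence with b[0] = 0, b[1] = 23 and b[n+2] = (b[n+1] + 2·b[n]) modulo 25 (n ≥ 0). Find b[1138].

13

Listing terms: b[0] = 0,  b[1] = 23,  b[2] = 23,  b[3] = 19,  b[4] = 15,  b[5] = 3,  b[6] = 8,  b[7] = 14,  b[8] = 5,  b[9] = 8,  b[10] = 18,  b[11] = 9,  b[12] = 20,  b[13] = 13,  b[14] = 3,  b[15] = 4,  b[16] = 10,  b[17] = 18,  b[18] = 13,  b[19] = 24,  b[20] = 0,  b[21] = 23.
Since (b[20], b[21]) = (b[0], b[1]) = (0, 23) (two consecutive terms determine the rest), the sequence is periodic with period 20.
(1138 - 0) mod 20 = 18, so b[1138] = b[18] = 13.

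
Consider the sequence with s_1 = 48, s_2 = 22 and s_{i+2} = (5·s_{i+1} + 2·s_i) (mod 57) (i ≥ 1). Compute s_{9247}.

51

We have s_1 = 48, s_2 = 22, s_3 = 35, s_4 = 48, s_5 = 25, s_6 = 50, s_7 = 15, s_8 = 4, s_9 = 50, s_{10} = 30, s_{11} = 22, s_{12} = 56, s_{13} = 39, s_{14} = 22, s_{15} = 17, s_{16} = 15, s_{17} = 52, s_{18} = 5, s_{19} = 15, s_{20} = 28, s_{21} = 56, s_{22} = 51, s_{23} = 25, s_{24} = 56, s_{25} = 45, s_{26} = 52, s_{27} = 8, s_{28} = 30, s_{29} = 52, s_{30} = 35, s_{31} = 51, s_{32} = 40, s_{33} = 17, s_{34} = 51, s_{35} = 4, s_{36} = 8, s_{37} = 48, s_{38} = 28, s_{39} = 8, s_{40} = 39, s_{41} = 40, s_{42} = 50, s_{43} = 45, s_{44} = 40, s_{45} = 5, s_{46} = 48, s_{47} = 22.
The sequence repeats with period 45.
So s_{9247} = s_{1 + ((9247-1) mod 45)} = s_{22} = 51.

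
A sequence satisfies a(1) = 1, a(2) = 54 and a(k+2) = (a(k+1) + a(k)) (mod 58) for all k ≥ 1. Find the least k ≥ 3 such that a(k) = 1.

10

Computing terms: a(1) = 1; a(2) = 54; a(3) = 55; a(4) = 51; a(5) = 48; a(6) = 41; a(7) = 31; a(8) = 14; a(9) = 45; a(10) = 1; a(11) = 46; a(12) = 47; a(13) = 35; a(14) = 24; a(15) = 1; a(16) = 25; a(17) = 26; a(18) = 51; a(19) = 19; a(20) = 12; a(21) = 31; a(22) = 43; a(23) = 16; a(24) = 1; a(25) = 17; a(26) = 18; a(27) = 35; a(28) = 53; a(29) = 30; a(30) = 25; a(31) = 55; a(32) = 22; a(33) = 19; a(34) = 41; a(35) = 2; a(36) = 43; a(37) = 45; a(38) = 30; a(39) = 17; a(40) = 47; a(41) = 6; a(42) = 53; a(43) = 1; a(44) = 54.
Since (a(43), a(44)) = (a(1), a(2)) = (1, 54) (two consecutive terms determine the rest), the sequence is periodic with period 42.
The value 1 first appears (with k ≥ 3) at a(10).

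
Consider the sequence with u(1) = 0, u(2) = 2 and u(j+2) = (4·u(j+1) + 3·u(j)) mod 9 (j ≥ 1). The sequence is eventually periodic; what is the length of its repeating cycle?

3

u(1) = 0,  u(2) = 2,  u(3) = 8,  u(4) = 2,  u(5) = 5,  u(6) = 8,  u(7) = 2.
Since (u(6), u(7)) = (u(3), u(4)) = (8, 2) (two consecutive terms determine the rest), the sequence is eventually periodic: after a pre-period of length 2 it cycles with period 3.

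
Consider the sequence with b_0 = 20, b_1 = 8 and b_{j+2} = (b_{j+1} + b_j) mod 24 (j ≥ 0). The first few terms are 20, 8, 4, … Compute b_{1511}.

12

Computing terms: b_0 = 20,  b_1 = 8,  b_2 = 4,  b_3 = 12,  b_4 = 16,  b_5 = 4,  b_6 = 20,  b_7 = 0,  b_8 = 20,  b_9 = 20,  b_{10} = 16,  b_{11} = 12,  b_{12} = 4,  b_{13} = 16,  b_{14} = 20,  b_{15} = 12,  b_{16} = 8,  b_{17} = 20,  b_{18} = 4,  b_{19} = 0,  b_{20} = 4,  b_{21} = 4,  b_{22} = 8,  b_{23} = 12,  b_{24} = 20,  b_{25} = 8.
The sequence repeats with period 24.
(1511 - 0) mod 24 = 23, so b_{1511} = b_{23} = 12.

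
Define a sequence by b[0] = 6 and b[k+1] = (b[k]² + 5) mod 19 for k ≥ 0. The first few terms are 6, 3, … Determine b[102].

14

Computing terms: b[0] = 6, b[1] = 3, b[2] = 14, b[3] = 11, b[4] = 12, b[5] = 16, b[6] = 14.
Since b[6] = b[2] = 14, the sequence is eventually periodic: after a pre-period of length 2 it cycles with period 4.
For k ≥ 2, b[k] depends only on (k - 2) mod 4. (102 - 2) mod 4 = 0, so b[102] = b[2] = 14.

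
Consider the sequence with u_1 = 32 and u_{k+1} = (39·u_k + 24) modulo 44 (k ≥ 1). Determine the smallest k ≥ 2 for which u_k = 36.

u_1 = 32; u_2 = 40; u_3 = 0; u_4 = 24; u_5 = 36; u_6 = 20; u_7 = 12; u_8 = 8; u_9 = 28; u_{10} = 16; u_{11} = 32.
The sequence repeats with period 10.
The value 36 first appears (with k ≥ 2) at u_5.

5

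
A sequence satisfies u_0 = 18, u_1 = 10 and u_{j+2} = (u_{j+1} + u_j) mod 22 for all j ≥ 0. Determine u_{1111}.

Computing terms: u_0 = 18, u_1 = 10, u_2 = 6, u_3 = 16, u_4 = 0, u_5 = 16, u_6 = 16, u_7 = 10, u_8 = 4, u_9 = 14, u_{10} = 18, u_{11} = 10.
Since (u_{10}, u_{11}) = (u_0, u_1) = (18, 10) (two consecutive terms determine the rest), the sequence is periodic with period 10.
So u_{1111} = u_{0 + ((1111-0) mod 10)} = u_1 = 10.

10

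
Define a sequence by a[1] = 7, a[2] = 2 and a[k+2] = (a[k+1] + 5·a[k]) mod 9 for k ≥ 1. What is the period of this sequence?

6

Computing terms: a[1] = 7,  a[2] = 2,  a[3] = 1,  a[4] = 2,  a[5] = 7,  a[6] = 8,  a[7] = 7,  a[8] = 2.
Since (a[7], a[8]) = (a[1], a[2]) = (7, 2) (two consecutive terms determine the rest), the sequence is periodic with period 6.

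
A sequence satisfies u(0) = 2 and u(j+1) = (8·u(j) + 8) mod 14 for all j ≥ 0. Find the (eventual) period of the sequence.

7

We have u(0) = 2,  u(1) = 10,  u(2) = 4,  u(3) = 12,  u(4) = 6,  u(5) = 0,  u(6) = 8,  u(7) = 2.
The sequence repeats with period 7.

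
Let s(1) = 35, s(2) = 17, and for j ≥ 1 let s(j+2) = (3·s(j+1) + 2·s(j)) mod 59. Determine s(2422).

We have s(1) = 35,  s(2) = 17,  s(3) = 3,  s(4) = 43,  s(5) = 17,  s(6) = 19,  s(7) = 32,  s(8) = 16,  s(9) = 53,  s(10) = 14,  s(11) = 30,  s(12) = 0,  s(13) = 1,  s(14) = 3,  s(15) = 11,  s(16) = 39,  s(17) = 21,  s(18) = 23,  s(19) = 52,  s(20) = 25,  s(21) = 2,  s(22) = 56,  s(23) = 54,  s(24) = 38,  s(25) = 45,  s(26) = 34,  s(27) = 15,  s(28) = 54,  s(29) = 15,  s(30) = 35,  s(31) = 17.
The sequence repeats with period 29.
(2422 - 1) mod 29 = 14, so s(2422) = s(15) = 11.

11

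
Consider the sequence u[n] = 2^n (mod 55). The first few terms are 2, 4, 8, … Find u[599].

u[1] = 2, u[2] = 4, u[3] = 8, u[4] = 16, u[5] = 32, u[6] = 9, u[7] = 18, u[8] = 36, u[9] = 17, u[10] = 34, u[11] = 13, u[12] = 26, u[13] = 52, u[14] = 49, u[15] = 43, u[16] = 31, u[17] = 7, u[18] = 14, u[19] = 28, u[20] = 1, u[21] = 2.
Since u[21] = u[1] = 2, the sequence is periodic with period 20.
(599 - 1) mod 20 = 18, so u[599] = u[19] = 28.

28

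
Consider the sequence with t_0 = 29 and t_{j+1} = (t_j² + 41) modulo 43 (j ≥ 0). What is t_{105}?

t_0 = 29; t_1 = 22; t_2 = 9; t_3 = 36; t_4 = 4; t_5 = 14; t_6 = 22.
Since t_6 = t_1 = 22, the sequence is eventually periodic: after a pre-period of length 1 it cycles with period 5.
For j ≥ 1, t_j depends only on (j - 1) mod 5. (105 - 1) mod 5 = 4, so t_{105} = t_5 = 14.

14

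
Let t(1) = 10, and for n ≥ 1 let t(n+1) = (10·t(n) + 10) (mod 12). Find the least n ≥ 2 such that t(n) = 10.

t(1) = 10,  t(2) = 2,  t(3) = 6,  t(4) = 10.
The sequence repeats with period 3.
The value 10 next appears (with n ≥ 2) at t(4).

4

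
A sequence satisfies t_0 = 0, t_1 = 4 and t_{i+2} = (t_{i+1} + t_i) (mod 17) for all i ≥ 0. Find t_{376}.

Listing terms: t_0 = 0, t_1 = 4, t_2 = 4, t_3 = 8, t_4 = 12, t_5 = 3, t_6 = 15, t_7 = 1, t_8 = 16, t_9 = 0, t_{10} = 16, t_{11} = 16, t_{12} = 15, t_{13} = 14, t_{14} = 12, t_{15} = 9, t_{16} = 4, t_{17} = 13, t_{18} = 0, t_{19} = 13, t_{20} = 13, t_{21} = 9, t_{22} = 5, t_{23} = 14, t_{24} = 2, t_{25} = 16, t_{26} = 1, t_{27} = 0, t_{28} = 1, t_{29} = 1, t_{30} = 2, t_{31} = 3, t_{32} = 5, t_{33} = 8, t_{34} = 13, t_{35} = 4, t_{36} = 0, t_{37} = 4.
Since (t_{36}, t_{37}) = (t_0, t_1) = (0, 4) (two consecutive terms determine the rest), the sequence is periodic with period 36.
So t_{376} = t_{0 + ((376-0) mod 36)} = t_{16} = 4.

4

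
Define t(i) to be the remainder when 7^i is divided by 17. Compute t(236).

13

t(0) = 1,  t(1) = 7,  t(2) = 15,  t(3) = 3,  t(4) = 4,  t(5) = 11,  t(6) = 9,  t(7) = 12,  t(8) = 16,  t(9) = 10,  t(10) = 2,  t(11) = 14,  t(12) = 13,  t(13) = 6,  t(14) = 8,  t(15) = 5,  t(16) = 1.
The sequence repeats with period 16.
(236 - 0) mod 16 = 12, so t(236) = t(12) = 13.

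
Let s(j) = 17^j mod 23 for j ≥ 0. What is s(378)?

8

We have s(0) = 1, s(1) = 17, s(2) = 13, s(3) = 14, s(4) = 8, s(5) = 21, s(6) = 12, s(7) = 20, s(8) = 18, s(9) = 7, s(10) = 4, s(11) = 22, s(12) = 6, s(13) = 10, s(14) = 9, s(15) = 15, s(16) = 2, s(17) = 11, s(18) = 3, s(19) = 5, s(20) = 16, s(21) = 19, s(22) = 1.
The sequence repeats with period 22.
(378 - 0) mod 22 = 4, so s(378) = s(4) = 8.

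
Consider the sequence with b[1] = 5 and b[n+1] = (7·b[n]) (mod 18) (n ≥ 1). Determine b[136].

Computing terms: b[1] = 5; b[2] = 17; b[3] = 11; b[4] = 5.
Since b[4] = b[1] = 5, the sequence is periodic with period 3.
So b[136] = b[1 + ((136-1) mod 3)] = b[1] = 5.

5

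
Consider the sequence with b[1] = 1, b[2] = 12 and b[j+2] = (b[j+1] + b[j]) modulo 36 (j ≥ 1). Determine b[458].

12

Computing terms: b[1] = 1,  b[2] = 12,  b[3] = 13,  b[4] = 25,  b[5] = 2,  b[6] = 27,  b[7] = 29,  b[8] = 20,  b[9] = 13,  b[10] = 33,  b[11] = 10,  b[12] = 7,  b[13] = 17,  b[14] = 24,  b[15] = 5,  b[16] = 29,  b[17] = 34,  b[18] = 27,  b[19] = 25,  b[20] = 16,  b[21] = 5,  b[22] = 21,  b[23] = 26,  b[24] = 11,  b[25] = 1,  b[26] = 12.
Since (b[25], b[26]) = (b[1], b[2]) = (1, 12) (two consecutive terms determine the rest), the sequence is periodic with period 24.
So b[458] = b[1 + ((458-1) mod 24)] = b[2] = 12.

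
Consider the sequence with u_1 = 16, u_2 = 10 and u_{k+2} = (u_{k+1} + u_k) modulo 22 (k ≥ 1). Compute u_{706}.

10

Computing terms: u_1 = 16, u_2 = 10, u_3 = 4, u_4 = 14, u_5 = 18, u_6 = 10, u_7 = 6, u_8 = 16, u_9 = 0, u_{10} = 16, u_{11} = 16, u_{12} = 10.
The sequence repeats with period 10.
So u_{706} = u_{1 + ((706-1) mod 10)} = u_6 = 10.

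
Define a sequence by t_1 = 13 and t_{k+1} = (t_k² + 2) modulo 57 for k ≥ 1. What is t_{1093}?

We have t_1 = 13; t_2 = 0; t_3 = 2; t_4 = 6; t_5 = 38; t_6 = 21; t_7 = 44; t_8 = 0.
Since t_8 = t_2 = 0, the sequence is eventually periodic: after a pre-period of length 1 it cycles with period 6.
For k ≥ 2, t_k depends only on (k - 2) mod 6. (1093 - 2) mod 6 = 5, so t_{1093} = t_7 = 44.

44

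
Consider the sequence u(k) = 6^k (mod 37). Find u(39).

Computing terms: u(0) = 1, u(1) = 6, u(2) = 36, u(3) = 31, u(4) = 1.
Since u(4) = u(0) = 1, the sequence is periodic with period 4.
(39 - 0) mod 4 = 3, so u(39) = u(3) = 31.

31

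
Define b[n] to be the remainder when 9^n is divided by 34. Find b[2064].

1

Computing terms: b[1] = 9, b[2] = 13, b[3] = 15, b[4] = 33, b[5] = 25, b[6] = 21, b[7] = 19, b[8] = 1, b[9] = 9.
The sequence repeats with period 8.
(2064 - 1) mod 8 = 7, so b[2064] = b[8] = 1.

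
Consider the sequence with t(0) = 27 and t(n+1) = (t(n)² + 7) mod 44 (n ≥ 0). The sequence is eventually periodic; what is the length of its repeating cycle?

Listing terms: t(0) = 27,  t(1) = 32,  t(2) = 19,  t(3) = 16,  t(4) = 43,  t(5) = 8,  t(6) = 27.
The sequence repeats with period 6.

6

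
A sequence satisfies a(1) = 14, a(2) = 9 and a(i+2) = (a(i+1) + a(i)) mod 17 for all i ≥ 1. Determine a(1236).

Listing terms: a(1) = 14, a(2) = 9, a(3) = 6, a(4) = 15, a(5) = 4, a(6) = 2, a(7) = 6, a(8) = 8, a(9) = 14, a(10) = 5, a(11) = 2, a(12) = 7, a(13) = 9, a(14) = 16, a(15) = 8, a(16) = 7, a(17) = 15, a(18) = 5, a(19) = 3, a(20) = 8, a(21) = 11, a(22) = 2, a(23) = 13, a(24) = 15, a(25) = 11, a(26) = 9, a(27) = 3, a(28) = 12, a(29) = 15, a(30) = 10, a(31) = 8, a(32) = 1, a(33) = 9, a(34) = 10, a(35) = 2, a(36) = 12, a(37) = 14, a(38) = 9.
Since (a(37), a(38)) = (a(1), a(2)) = (14, 9) (two consecutive terms determine the rest), the sequence is periodic with period 36.
(1236 - 1) mod 36 = 11, so a(1236) = a(12) = 7.

7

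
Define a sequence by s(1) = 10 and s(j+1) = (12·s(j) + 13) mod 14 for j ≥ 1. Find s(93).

We have s(1) = 10, s(2) = 7, s(3) = 13, s(4) = 1, s(5) = 11, s(6) = 5, s(7) = 3, s(8) = 7.
Since s(8) = s(2) = 7, the sequence is eventually periodic: after a pre-period of length 1 it cycles with period 6.
For j ≥ 2, s(j) depends only on (j - 2) mod 6. (93 - 2) mod 6 = 1, so s(93) = s(3) = 13.

13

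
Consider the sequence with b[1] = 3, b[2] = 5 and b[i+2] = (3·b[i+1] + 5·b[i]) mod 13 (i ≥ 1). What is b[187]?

10

Listing terms: b[1] = 3,  b[2] = 5,  b[3] = 4,  b[4] = 11,  b[5] = 1,  b[6] = 6,  b[7] = 10,  b[8] = 8,  b[9] = 9,  b[10] = 2,  b[11] = 12,  b[12] = 7,  b[13] = 3,  b[14] = 5.
The sequence repeats with period 12.
(187 - 1) mod 12 = 6, so b[187] = b[7] = 10.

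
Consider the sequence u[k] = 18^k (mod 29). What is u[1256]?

7

Listing terms: u[0] = 1; u[1] = 18; u[2] = 5; u[3] = 3; u[4] = 25; u[5] = 15; u[6] = 9; u[7] = 17; u[8] = 16; u[9] = 27; u[10] = 22; u[11] = 19; u[12] = 23; u[13] = 8; u[14] = 28; u[15] = 11; u[16] = 24; u[17] = 26; u[18] = 4; u[19] = 14; u[20] = 20; u[21] = 12; u[22] = 13; u[23] = 2; u[24] = 7; u[25] = 10; u[26] = 6; u[27] = 21; u[28] = 1.
Since u[28] = u[0] = 1, the sequence is periodic with period 28.
(1256 - 0) mod 28 = 24, so u[1256] = u[24] = 7.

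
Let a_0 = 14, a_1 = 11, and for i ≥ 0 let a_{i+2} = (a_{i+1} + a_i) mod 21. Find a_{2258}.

4

Computing terms: a_0 = 14, a_1 = 11, a_2 = 4, a_3 = 15, a_4 = 19, a_5 = 13, a_6 = 11, a_7 = 3, a_8 = 14, a_9 = 17, a_{10} = 10, a_{11} = 6, a_{12} = 16, a_{13} = 1, a_{14} = 17, a_{15} = 18, a_{16} = 14, a_{17} = 11.
Since (a_{16}, a_{17}) = (a_0, a_1) = (14, 11) (two consecutive terms determine the rest), the sequence is periodic with period 16.
(2258 - 0) mod 16 = 2, so a_{2258} = a_2 = 4.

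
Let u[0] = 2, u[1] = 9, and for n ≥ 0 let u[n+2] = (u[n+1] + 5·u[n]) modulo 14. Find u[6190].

u[0] = 2,  u[1] = 9,  u[2] = 5,  u[3] = 8,  u[4] = 5,  u[5] = 3,  u[6] = 0,  u[7] = 1,  u[8] = 1,  u[9] = 6,  u[10] = 11,  u[11] = 13,  u[12] = 12,  u[13] = 7,  u[14] = 11,  u[15] = 4,  u[16] = 3,  u[17] = 9,  u[18] = 10,  u[19] = 13,  u[20] = 7,  u[21] = 2,  u[22] = 9.
The sequence repeats with period 21.
So u[6190] = u[0 + ((6190-0) mod 21)] = u[16] = 3.

3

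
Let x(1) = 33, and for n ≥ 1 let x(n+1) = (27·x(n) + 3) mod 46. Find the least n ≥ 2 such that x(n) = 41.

19

x(1) = 33,  x(2) = 20,  x(3) = 37,  x(4) = 36,  x(5) = 9,  x(6) = 16,  x(7) = 21,  x(8) = 18,  x(9) = 29,  x(10) = 4,  x(11) = 19,  x(12) = 10,  x(13) = 43,  x(14) = 14,  x(15) = 13,  x(16) = 32,  x(17) = 39,  x(18) = 44,  x(19) = 41,  x(20) = 6,  x(21) = 27,  x(22) = 42,  x(23) = 33.
The sequence repeats with period 22.
The value 41 first appears (with n ≥ 2) at x(19).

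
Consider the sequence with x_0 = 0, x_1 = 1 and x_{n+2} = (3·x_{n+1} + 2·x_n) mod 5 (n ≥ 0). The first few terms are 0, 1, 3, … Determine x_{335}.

3

We have x_0 = 0,  x_1 = 1,  x_2 = 3,  x_3 = 1,  x_4 = 4,  x_5 = 4,  x_6 = 0,  x_7 = 3,  x_8 = 4,  x_9 = 3,  x_{10} = 2,  x_{11} = 2,  x_{12} = 0,  x_{13} = 4,  x_{14} = 2,  x_{15} = 4,  x_{16} = 1,  x_{17} = 1,  x_{18} = 0,  x_{19} = 2,  x_{20} = 1,  x_{21} = 2,  x_{22} = 3,  x_{23} = 3,  x_{24} = 0,  x_{25} = 1.
The sequence repeats with period 24.
(335 - 0) mod 24 = 23, so x_{335} = x_{23} = 3.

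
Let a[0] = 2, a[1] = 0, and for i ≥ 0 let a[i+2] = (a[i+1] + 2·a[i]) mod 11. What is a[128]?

7

Listing terms: a[0] = 2, a[1] = 0, a[2] = 4, a[3] = 4, a[4] = 1, a[5] = 9, a[6] = 0, a[7] = 7, a[8] = 7, a[9] = 10, a[10] = 2, a[11] = 0.
The sequence repeats with period 10.
(128 - 0) mod 10 = 8, so a[128] = a[8] = 7.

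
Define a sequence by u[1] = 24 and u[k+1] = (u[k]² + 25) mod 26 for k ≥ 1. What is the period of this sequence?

6

Listing terms: u[1] = 24,  u[2] = 3,  u[3] = 8,  u[4] = 11,  u[5] = 16,  u[6] = 21,  u[7] = 24.
Since u[7] = u[1] = 24, the sequence is periodic with period 6.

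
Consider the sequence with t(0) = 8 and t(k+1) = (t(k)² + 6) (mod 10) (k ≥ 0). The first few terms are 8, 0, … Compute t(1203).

We have t(0) = 8; t(1) = 0; t(2) = 6; t(3) = 2; t(4) = 0.
Since t(4) = t(1) = 0, the sequence is eventually periodic: after a pre-period of length 1 it cycles with period 3.
For k ≥ 1, t(k) depends only on (k - 1) mod 3. (1203 - 1) mod 3 = 2, so t(1203) = t(3) = 2.

2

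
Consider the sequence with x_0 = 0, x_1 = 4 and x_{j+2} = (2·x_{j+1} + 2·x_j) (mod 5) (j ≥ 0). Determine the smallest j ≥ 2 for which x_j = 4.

3

x_0 = 0; x_1 = 4; x_2 = 3; x_3 = 4; x_4 = 4; x_5 = 1; x_6 = 0; x_7 = 2; x_8 = 4; x_9 = 2; x_{10} = 2; x_{11} = 3; x_{12} = 0; x_{13} = 1; x_{14} = 2; x_{15} = 1; x_{16} = 1; x_{17} = 4; x_{18} = 0; x_{19} = 3; x_{20} = 1; x_{21} = 3; x_{22} = 3; x_{23} = 2; x_{24} = 0; x_{25} = 4.
The sequence repeats with period 24.
The value 4 first appears (with j ≥ 2) at x_3.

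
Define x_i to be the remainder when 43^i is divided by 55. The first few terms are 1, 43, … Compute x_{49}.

Computing terms: x_0 = 1, x_1 = 43, x_2 = 34, x_3 = 32, x_4 = 1.
Since x_4 = x_0 = 1, the sequence is periodic with period 4.
So x_{49} = x_{0 + ((49-0) mod 4)} = x_1 = 43.

43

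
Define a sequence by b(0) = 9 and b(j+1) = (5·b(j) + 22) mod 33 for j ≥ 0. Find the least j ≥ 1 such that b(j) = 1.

1

Listing terms: b(0) = 9, b(1) = 1, b(2) = 27, b(3) = 25, b(4) = 15, b(5) = 31, b(6) = 12, b(7) = 16, b(8) = 3, b(9) = 4, b(10) = 9.
The sequence repeats with period 10.
The value 1 first appears (with j ≥ 1) at b(1).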